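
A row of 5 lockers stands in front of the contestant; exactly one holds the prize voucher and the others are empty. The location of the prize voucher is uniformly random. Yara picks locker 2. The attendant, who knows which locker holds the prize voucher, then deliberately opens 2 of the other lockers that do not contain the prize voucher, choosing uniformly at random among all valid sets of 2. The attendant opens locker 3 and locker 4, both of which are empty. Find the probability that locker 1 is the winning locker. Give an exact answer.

Condition on the true location of the prize voucher.
If it is in either of lockers 1 and 5 (prior 1/5 each): the attendant has 3 equally likely choices, so probability 1/3; weight (1/5)·(1/3) = 1/15 each.
If it is in locker 2 (prior 1/5): the attendant has 6 equally likely choices, so probability 1/6; weight (1/5)·(1/6) = 1/30.
If it is in either of lockers 3 and 4 (prior 1/5 each): that locker was opened and seen not to hold the prize — ruled out; weight (1/5)·0 = 0 each.
The weights sum to 1/6.
So P(the prize voucher in locker 1 | the attendant opened locker 3 and locker 4) = (1/15) / (1/6) = 2/5.

2/5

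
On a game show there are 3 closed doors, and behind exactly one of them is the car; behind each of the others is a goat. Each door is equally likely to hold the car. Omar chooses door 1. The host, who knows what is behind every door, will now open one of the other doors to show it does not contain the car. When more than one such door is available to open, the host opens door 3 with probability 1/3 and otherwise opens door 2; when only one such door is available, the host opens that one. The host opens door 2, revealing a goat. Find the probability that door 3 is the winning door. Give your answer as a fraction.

3/5

Consider each possible location of the car in turn.
If it is behind door 1 (prior 1/3): door 3 is available but not opened, probability 2/3; weight (1/3)·(2/3) = 2/9.
If it is behind door 2 (prior 1/3): the host opened door 2, so this case is ruled out; weight (1/3)·0 = 0.
If it is behind door 3 (prior 1/3): only door 2 is available, probability 1; weight (1/3)·1 = 1/3.
The weights sum to 5/9.
So P(the car behind door 3 | the host opened door 2) = (1/3) / (5/9) = 3/5.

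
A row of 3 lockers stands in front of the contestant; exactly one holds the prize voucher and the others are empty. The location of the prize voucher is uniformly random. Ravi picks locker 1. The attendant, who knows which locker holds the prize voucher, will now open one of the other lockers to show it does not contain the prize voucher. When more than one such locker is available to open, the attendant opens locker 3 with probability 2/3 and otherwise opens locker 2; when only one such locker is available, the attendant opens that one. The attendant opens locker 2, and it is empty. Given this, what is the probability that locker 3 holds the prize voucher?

Consider each possible location of the prize voucher in turn.
If it is in locker 1 (prior 1/3): locker 3 is available but not opened, probability 1/3; weight (1/3)·(1/3) = 1/9.
If it is in locker 2 (prior 1/3): the attendant opened locker 2, so this case is ruled out; weight (1/3)·0 = 0.
If it is in locker 3 (prior 1/3): only locker 2 is available, probability 1; weight (1/3)·1 = 1/3.
The weights sum to 4/9.
So P(the prize voucher in locker 3 | the attendant opened locker 2) = (1/3) / (4/9) = 3/4.

3/4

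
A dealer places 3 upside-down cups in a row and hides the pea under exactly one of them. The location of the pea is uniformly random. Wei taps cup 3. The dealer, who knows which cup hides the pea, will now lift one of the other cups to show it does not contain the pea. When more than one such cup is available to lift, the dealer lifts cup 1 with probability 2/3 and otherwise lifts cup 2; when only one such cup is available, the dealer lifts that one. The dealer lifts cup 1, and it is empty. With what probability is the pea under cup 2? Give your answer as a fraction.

Consider each possible location of the pea in turn.
If it is under cup 1 (prior 1/3): the dealer opened cup 1, so this case is ruled out; weight (1/3)·0 = 0.
If it is under cup 2 (prior 1/3): only cup 1 is available, probability 1; weight (1/3)·1 = 1/3.
If it is under cup 3 (prior 1/3): cup 1 is available, opened with probability 2/3; weight (1/3)·(2/3) = 2/9.
The weights sum to 5/9.
So P(the pea under cup 2 | the dealer opened cup 1) = (1/3) / (5/9) = 3/5.

3/5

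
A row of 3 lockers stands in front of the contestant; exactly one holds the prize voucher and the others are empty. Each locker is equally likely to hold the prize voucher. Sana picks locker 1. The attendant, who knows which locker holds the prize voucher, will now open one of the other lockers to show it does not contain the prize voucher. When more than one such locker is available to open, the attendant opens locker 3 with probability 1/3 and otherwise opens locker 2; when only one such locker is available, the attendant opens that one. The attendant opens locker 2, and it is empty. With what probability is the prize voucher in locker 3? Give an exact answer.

Consider each possible location of the prize voucher in turn.
If it is in locker 1 (prior 1/3): locker 3 is available but not opened, probability 2/3; weight (1/3)·(2/3) = 2/9.
If it is in locker 2 (prior 1/3): the attendant opened locker 2, so this case is ruled out; weight (1/3)·0 = 0.
If it is in locker 3 (prior 1/3): only locker 2 is available, probability 1; weight (1/3)·1 = 1/3.
The weights sum to 5/9.
So P(the prize voucher in locker 3 | the attendant opened locker 2) = (1/3) / (5/9) = 3/5.

3/5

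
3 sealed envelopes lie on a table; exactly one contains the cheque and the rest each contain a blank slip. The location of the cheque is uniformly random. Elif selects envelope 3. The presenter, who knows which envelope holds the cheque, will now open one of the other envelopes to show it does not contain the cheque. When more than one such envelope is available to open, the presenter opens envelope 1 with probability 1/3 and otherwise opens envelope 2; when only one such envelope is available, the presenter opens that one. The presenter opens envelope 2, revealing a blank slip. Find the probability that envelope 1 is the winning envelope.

3/5

Condition on the true location of the cheque.
If it is in envelope 1 (prior 1/3): only envelope 2 is available, probability 1; weight (1/3)·1 = 1/3.
If it is in envelope 2 (prior 1/3): the presenter opened envelope 2, so this case is ruled out; weight (1/3)·0 = 0.
If it is in envelope 3 (prior 1/3): envelope 1 is available but not opened, probability 2/3; weight (1/3)·(2/3) = 2/9.
The weights sum to 5/9.
So P(the cheque in envelope 1 | the presenter opened envelope 2) = (1/3) / (5/9) = 3/5.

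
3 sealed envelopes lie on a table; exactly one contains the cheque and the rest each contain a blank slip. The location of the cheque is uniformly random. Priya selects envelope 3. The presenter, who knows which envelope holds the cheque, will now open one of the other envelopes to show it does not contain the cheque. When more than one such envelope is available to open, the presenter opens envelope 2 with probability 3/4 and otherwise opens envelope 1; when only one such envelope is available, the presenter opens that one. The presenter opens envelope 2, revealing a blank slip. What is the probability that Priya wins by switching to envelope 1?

4/7

Consider each possible location of the cheque in turn.
If it is in envelope 1 (prior 1/3): only envelope 2 is available, probability 1; weight (1/3)·1 = 1/3.
If it is in envelope 2 (prior 1/3): the presenter opened envelope 2, so this case is ruled out; weight (1/3)·0 = 0.
If it is in envelope 3 (prior 1/3): envelope 2 is available, opened with probability 3/4; weight (1/3)·(3/4) = 1/4.
The weights sum to 7/12.
So P(the cheque in envelope 1 | the presenter opened envelope 2) = (1/3) / (7/12) = 4/7.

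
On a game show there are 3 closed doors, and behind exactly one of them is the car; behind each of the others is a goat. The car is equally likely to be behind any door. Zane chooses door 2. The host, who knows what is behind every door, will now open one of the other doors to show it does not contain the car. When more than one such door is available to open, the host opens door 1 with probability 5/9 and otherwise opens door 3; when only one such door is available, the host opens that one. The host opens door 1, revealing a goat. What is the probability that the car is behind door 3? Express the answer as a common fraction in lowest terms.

9/14

Apply Bayes' rule, conditioning on where the car actually is.
If it is behind door 1 (prior 1/3): the host opened door 1, so this case is ruled out; weight (1/3)·0 = 0.
If it is behind door 2 (prior 1/3): door 1 is available, opened with probability 5/9; weight (1/3)·(5/9) = 5/27.
If it is behind door 3 (prior 1/3): only door 1 is available, probability 1; weight (1/3)·1 = 1/3.
The weights sum to 14/27.
So P(the car behind door 3 | the host opened door 1) = (1/3) / (14/27) = 9/14.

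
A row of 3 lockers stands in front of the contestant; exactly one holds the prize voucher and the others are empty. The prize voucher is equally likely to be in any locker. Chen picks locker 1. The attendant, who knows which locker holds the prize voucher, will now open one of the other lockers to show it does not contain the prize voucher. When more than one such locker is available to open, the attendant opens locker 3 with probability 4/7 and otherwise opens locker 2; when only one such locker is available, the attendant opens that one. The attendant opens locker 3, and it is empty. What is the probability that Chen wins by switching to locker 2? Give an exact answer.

Apply Bayes' rule, conditioning on where the prize voucher actually is.
If it is in locker 1 (prior 1/3): locker 3 is available, opened with probability 4/7; weight (1/3)·(4/7) = 4/21.
If it is in locker 2 (prior 1/3): only locker 3 is available, probability 1; weight (1/3)·1 = 1/3.
If it is in locker 3 (prior 1/3): the attendant opened locker 3, so this case is ruled out; weight (1/3)·0 = 0.
The weights sum to 11/21.
So P(the prize voucher in locker 2 | the attendant opened locker 3) = (1/3) / (11/21) = 7/11.

7/11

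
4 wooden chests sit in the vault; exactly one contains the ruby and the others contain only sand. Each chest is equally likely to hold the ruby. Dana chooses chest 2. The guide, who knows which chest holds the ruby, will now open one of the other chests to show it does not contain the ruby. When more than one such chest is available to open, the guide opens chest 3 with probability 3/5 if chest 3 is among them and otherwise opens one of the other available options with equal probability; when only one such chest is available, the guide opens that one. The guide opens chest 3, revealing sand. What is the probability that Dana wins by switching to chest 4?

1/3

Consider each possible location of the ruby in turn.
If it is in any of chests 1, 2, and 4 (prior 1/4 each): chest 3 is available, opened with probability 3/5; weight (1/4)·(3/5) = 3/20 each.
If it is in chest 3 (prior 1/4): the guide opened chest 3, so this case is ruled out; weight (1/4)·0 = 0.
The weights sum to 9/20.
So P(the ruby in chest 4 | the guide opened chest 3) = (3/20) / (9/20) = 1/3.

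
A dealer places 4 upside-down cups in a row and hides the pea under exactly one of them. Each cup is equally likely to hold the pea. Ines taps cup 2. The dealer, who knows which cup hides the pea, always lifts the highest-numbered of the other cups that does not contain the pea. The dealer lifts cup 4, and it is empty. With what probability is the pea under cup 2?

Condition on the true location of the pea.
If it is under any of cups 1, 2, and 3 (prior 1/4 each): cup 4 is the highest-numbered option available, probability 1; weight (1/4)·1 = 1/4 each.
If it is under cup 4 (prior 1/4): the dealer opened cup 4, so this case is ruled out; weight (1/4)·0 = 0.
The weights sum to 3/4.
So P(the pea under cup 2 | the dealer opened cup 4) = (1/4) / (3/4) = 1/3.

1/3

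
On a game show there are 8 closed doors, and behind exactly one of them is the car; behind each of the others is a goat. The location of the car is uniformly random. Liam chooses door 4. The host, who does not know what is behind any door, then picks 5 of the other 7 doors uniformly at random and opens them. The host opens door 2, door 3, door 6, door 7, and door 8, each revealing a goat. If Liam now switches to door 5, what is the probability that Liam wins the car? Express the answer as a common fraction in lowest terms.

Because the host chose which doors to open without knowing where the car is, the choice is independent of the prize location. Learning that none of the 5 opened doors holds the car simply rules out those 5 locations and leaves the remaining 3 doors still equally likely by symmetry.
So P(the car behind door 5) = 1/3.

1/3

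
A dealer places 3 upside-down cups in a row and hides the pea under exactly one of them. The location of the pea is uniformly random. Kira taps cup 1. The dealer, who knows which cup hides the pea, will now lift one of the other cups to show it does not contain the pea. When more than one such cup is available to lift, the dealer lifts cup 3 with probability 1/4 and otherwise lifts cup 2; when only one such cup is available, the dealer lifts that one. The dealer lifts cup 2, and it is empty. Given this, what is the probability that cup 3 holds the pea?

4/7

Consider each possible location of the pea in turn.
If it is under cup 1 (prior 1/3): cup 3 is available but not opened, probability 3/4; weight (1/3)·(3/4) = 1/4.
If it is under cup 2 (prior 1/3): the dealer opened cup 2, so this case is ruled out; weight (1/3)·0 = 0.
If it is under cup 3 (prior 1/3): only cup 2 is available, probability 1; weight (1/3)·1 = 1/3.
The weights sum to 7/12.
So P(the pea under cup 3 | the dealer opened cup 2) = (1/3) / (7/12) = 4/7.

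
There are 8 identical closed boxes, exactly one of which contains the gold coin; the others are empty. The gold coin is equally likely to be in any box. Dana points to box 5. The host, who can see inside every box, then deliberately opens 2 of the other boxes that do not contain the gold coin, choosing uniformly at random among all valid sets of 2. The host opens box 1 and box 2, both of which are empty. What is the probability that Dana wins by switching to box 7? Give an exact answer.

7/40

Consider each possible location of the gold coin in turn.
If it is in either of boxes 1 and 2 (prior 1/8 each): that box was opened and seen not to hold the prize — ruled out; weight (1/8)·0 = 0 each.
If it is in any of boxes 3, 4, 6, 7, and 8 (prior 1/8 each): the host has 15 equally likely choices, so probability 1/15; weight (1/8)·(1/15) = 1/120 each.
If it is in box 5 (prior 1/8): the host has 21 equally likely choices, so probability 1/21; weight (1/8)·(1/21) = 1/168.
The weights sum to 1/21.
So P(the gold coin in box 7 | the host opened box 1 and box 2) = (1/120) / (1/21) = 7/40.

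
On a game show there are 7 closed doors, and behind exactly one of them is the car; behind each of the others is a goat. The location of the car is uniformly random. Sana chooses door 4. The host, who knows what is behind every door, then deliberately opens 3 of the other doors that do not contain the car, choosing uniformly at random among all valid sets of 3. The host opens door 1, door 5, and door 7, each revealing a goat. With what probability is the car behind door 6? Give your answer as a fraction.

Apply Bayes' rule, conditioning on where the car actually is.
If it is behind any of doors 1, 5, and 7 (prior 1/7 each): that door was opened and seen not to hold the prize — ruled out; weight (1/7)·0 = 0 each.
If it is behind any of doors 2, 3, and 6 (prior 1/7 each): the host has 10 equally likely choices, so probability 1/10; weight (1/7)·(1/10) = 1/70 each.
If it is behind door 4 (prior 1/7): the host has 20 equally likely choices, so probability 1/20; weight (1/7)·(1/20) = 1/140.
The weights sum to 1/20.
So P(the car behind door 6 | the host opened door 1, door 5, and door 7) = (1/70) / (1/20) = 2/7.

2/7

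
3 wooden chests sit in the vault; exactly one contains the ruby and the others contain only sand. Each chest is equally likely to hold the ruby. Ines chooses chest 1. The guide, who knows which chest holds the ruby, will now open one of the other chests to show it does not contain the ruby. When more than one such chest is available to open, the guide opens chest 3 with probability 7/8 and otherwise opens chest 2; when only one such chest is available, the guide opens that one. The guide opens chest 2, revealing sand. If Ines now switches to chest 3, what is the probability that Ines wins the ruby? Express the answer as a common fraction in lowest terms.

Apply Bayes' rule, conditioning on where the ruby actually is.
If it is in chest 1 (prior 1/3): chest 3 is available but not opened, probability 1/8; weight (1/3)·(1/8) = 1/24.
If it is in chest 2 (prior 1/3): the guide opened chest 2, so this case is ruled out; weight (1/3)·0 = 0.
If it is in chest 3 (prior 1/3): only chest 2 is available, probability 1; weight (1/3)·1 = 1/3.
The weights sum to 3/8.
So P(the ruby in chest 3 | the guide opened chest 2) = (1/3) / (3/8) = 8/9.

8/9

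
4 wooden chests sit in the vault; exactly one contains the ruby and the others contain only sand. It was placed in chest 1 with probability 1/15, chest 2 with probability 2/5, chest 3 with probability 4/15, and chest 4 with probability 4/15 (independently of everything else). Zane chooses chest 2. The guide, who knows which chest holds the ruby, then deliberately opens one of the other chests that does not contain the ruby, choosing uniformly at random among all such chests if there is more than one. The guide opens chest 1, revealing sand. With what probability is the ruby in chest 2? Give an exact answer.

Condition on the true location of the ruby.
If it is in chest 1 (prior 1/15): the guide opened chest 1, so this case is ruled out; weight (1/15)·0 = 0.
If it is in chest 2 (prior 2/5): the guide has 3 equally likely choices, so probability 1/3; weight (2/5)·(1/3) = 2/15.
If it is in either of chests 3 and 4 (prior 4/15 each): the guide has 2 equally likely choices, so probability 1/2; weight (4/15)·(1/2) = 2/15 each.
The weights sum to 2/5.
So P(the ruby in chest 2 | the guide opened chest 1) = (2/15) / (2/5) = 1/3.

1/3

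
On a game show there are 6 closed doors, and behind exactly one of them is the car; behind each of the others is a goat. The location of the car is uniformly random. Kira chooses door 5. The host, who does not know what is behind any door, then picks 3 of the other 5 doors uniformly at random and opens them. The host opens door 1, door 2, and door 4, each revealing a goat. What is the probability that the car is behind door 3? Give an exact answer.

1/3

Because the host chose which doors to open without knowing where the car is, the choice is independent of the prize location. Learning that none of the 3 opened doors holds the car simply rules out those 3 locations and leaves the remaining 3 doors still equally likely by symmetry.
So P(the car behind door 3) = 1/3.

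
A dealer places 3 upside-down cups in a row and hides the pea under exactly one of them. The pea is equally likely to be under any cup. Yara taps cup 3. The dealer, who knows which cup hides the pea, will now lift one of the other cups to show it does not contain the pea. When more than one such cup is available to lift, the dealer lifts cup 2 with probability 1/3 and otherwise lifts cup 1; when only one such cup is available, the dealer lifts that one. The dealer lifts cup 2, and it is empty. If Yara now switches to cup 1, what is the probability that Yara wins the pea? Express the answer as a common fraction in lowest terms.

3/4

Apply Bayes' rule, conditioning on where the pea actually is.
If it is under cup 1 (prior 1/3): only cup 2 is available, probability 1; weight (1/3)·1 = 1/3.
If it is under cup 2 (prior 1/3): the dealer opened cup 2, so this case is ruled out; weight (1/3)·0 = 0.
If it is under cup 3 (prior 1/3): cup 2 is available, opened with probability 1/3; weight (1/3)·(1/3) = 1/9.
The weights sum to 4/9.
So P(the pea under cup 1 | the dealer opened cup 2) = (1/3) / (4/9) = 3/4.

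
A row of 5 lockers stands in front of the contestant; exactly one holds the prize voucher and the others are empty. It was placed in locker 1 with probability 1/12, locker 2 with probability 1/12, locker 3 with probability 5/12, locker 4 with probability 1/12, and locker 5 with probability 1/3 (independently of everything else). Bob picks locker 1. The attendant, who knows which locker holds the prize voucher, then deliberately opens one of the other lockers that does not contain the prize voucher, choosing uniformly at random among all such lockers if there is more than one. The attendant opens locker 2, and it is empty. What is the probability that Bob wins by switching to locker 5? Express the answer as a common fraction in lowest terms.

16/43

Condition on the true location of the prize voucher.
If it is in locker 1 (prior 1/12): the attendant has 4 equally likely choices, so probability 1/4; weight (1/12)·(1/4) = 1/48.
If it is in locker 2 (prior 1/12): the attendant opened locker 2, so this case is ruled out; weight (1/12)·0 = 0.
If it is in locker 3 (prior 5/12): the attendant has 3 equally likely choices, so probability 1/3; weight (5/12)·(1/3) = 5/36.
If it is in locker 4 (prior 1/12): the attendant has 3 equally likely choices, so probability 1/3; weight (1/12)·(1/3) = 1/36.
If it is in locker 5 (prior 1/3): the attendant has 3 equally likely choices, so probability 1/3; weight (1/3)·(1/3) = 1/9.
The weights sum to 43/144.
So P(the prize voucher in locker 5 | the attendant opened locker 2) = (1/9) / (43/144) = 16/43.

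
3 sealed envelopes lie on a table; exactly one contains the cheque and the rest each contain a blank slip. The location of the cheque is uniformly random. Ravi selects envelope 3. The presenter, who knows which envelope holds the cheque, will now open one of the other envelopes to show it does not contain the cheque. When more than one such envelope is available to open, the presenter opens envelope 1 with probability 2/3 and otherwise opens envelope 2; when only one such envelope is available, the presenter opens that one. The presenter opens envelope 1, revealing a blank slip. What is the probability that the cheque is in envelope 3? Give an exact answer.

Condition on the true location of the cheque.
If it is in envelope 1 (prior 1/3): the presenter opened envelope 1, so this case is ruled out; weight (1/3)·0 = 0.
If it is in envelope 2 (prior 1/3): only envelope 1 is available, probability 1; weight (1/3)·1 = 1/3.
If it is in envelope 3 (prior 1/3): envelope 1 is available, opened with probability 2/3; weight (1/3)·(2/3) = 2/9.
The weights sum to 5/9.
So P(the cheque in envelope 3 | the presenter opened envelope 1) = (2/9) / (5/9) = 2/5.

2/5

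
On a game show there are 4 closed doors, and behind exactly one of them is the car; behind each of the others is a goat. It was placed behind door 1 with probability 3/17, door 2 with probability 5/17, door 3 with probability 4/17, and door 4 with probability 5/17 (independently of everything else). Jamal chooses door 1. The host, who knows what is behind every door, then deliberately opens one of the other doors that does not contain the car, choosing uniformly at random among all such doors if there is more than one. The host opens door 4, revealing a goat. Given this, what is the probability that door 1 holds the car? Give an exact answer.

Consider each possible location of the car in turn.
If it is behind door 1 (prior 3/17): the host has 3 equally likely choices, so probability 1/3; weight (3/17)·(1/3) = 1/17.
If it is behind door 2 (prior 5/17): the host has 2 equally likely choices, so probability 1/2; weight (5/17)·(1/2) = 5/34.
If it is behind door 3 (prior 4/17): the host has 2 equally likely choices, so probability 1/2; weight (4/17)·(1/2) = 2/17.
If it is behind door 4 (prior 5/17): the host opened door 4, so this case is ruled out; weight (5/17)·0 = 0.
The weights sum to 11/34.
So P(the car behind door 1 | the host opened door 4) = (1/17) / (11/34) = 2/11.

2/11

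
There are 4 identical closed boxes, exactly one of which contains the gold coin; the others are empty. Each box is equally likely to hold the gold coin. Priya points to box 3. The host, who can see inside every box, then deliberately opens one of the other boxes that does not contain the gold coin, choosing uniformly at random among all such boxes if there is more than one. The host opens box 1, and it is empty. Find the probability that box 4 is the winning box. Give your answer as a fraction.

3/8

Condition on the true location of the gold coin.
If it is in box 1 (prior 1/4): the host opened box 1, so this case is ruled out; weight (1/4)·0 = 0.
If it is in either of boxes 2 and 4 (prior 1/4 each): the host has 2 equally likely choices, so probability 1/2; weight (1/4)·(1/2) = 1/8 each.
If it is in box 3 (prior 1/4): the host has 3 equally likely choices, so probability 1/3; weight (1/4)·(1/3) = 1/12.
The weights sum to 1/3.
So P(the gold coin in box 4 | the host opened box 1) = (1/8) / (1/3) = 3/8.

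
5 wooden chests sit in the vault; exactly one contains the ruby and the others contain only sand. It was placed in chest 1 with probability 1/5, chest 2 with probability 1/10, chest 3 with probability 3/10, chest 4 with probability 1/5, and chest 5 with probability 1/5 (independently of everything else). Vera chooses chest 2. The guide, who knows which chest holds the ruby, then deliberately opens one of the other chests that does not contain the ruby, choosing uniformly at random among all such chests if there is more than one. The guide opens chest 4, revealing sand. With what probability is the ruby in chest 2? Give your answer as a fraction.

3/31

Apply Bayes' rule, conditioning on where the ruby actually is.
If it is in either of chests 1 and 5 (prior 1/5 each): the guide has 3 equally likely choices, so probability 1/3; weight (1/5)·(1/3) = 1/15 each.
If it is in chest 2 (prior 1/10): the guide has 4 equally likely choices, so probability 1/4; weight (1/10)·(1/4) = 1/40.
If it is in chest 3 (prior 3/10): the guide has 3 equally likely choices, so probability 1/3; weight (3/10)·(1/3) = 1/10.
If it is in chest 4 (prior 1/5): the guide opened chest 4, so this case is ruled out; weight (1/5)·0 = 0.
The weights sum to 31/120.
So P(the ruby in chest 2 | the guide opened chest 4) = (1/40) / (31/120) = 3/31.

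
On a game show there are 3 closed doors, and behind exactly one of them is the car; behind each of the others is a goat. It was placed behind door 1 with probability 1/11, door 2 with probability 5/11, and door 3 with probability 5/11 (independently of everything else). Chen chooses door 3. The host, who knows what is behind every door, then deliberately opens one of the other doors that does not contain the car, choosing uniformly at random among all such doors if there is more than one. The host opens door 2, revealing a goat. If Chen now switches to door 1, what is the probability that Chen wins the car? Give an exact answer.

Consider each possible location of the car in turn.
If it is behind door 1 (prior 1/11): the host has no choice, probability 1; weight (1/11)·1 = 1/11.
If it is behind door 2 (prior 5/11): the host opened door 2, so this case is ruled out; weight (5/11)·0 = 0.
If it is behind door 3 (prior 5/11): the host has 2 equally likely choices, so probability 1/2; weight (5/11)·(1/2) = 5/22.
The weights sum to 7/22.
So P(the car behind door 1 | the host opened door 2) = (1/11) / (7/22) = 2/7.

2/7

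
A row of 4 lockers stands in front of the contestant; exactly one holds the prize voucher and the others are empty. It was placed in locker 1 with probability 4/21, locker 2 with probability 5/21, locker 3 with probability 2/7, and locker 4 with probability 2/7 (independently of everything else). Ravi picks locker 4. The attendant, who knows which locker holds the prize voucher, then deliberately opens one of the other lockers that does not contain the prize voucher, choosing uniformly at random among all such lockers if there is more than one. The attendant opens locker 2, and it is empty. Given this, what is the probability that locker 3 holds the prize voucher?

3/7

Condition on the true location of the prize voucher.
If it is in locker 1 (prior 4/21): the attendant has 2 equally likely choices, so probability 1/2; weight (4/21)·(1/2) = 2/21.
If it is in locker 2 (prior 5/21): the attendant opened locker 2, so this case is ruled out; weight (5/21)·0 = 0.
If it is in locker 3 (prior 2/7): the attendant has 2 equally likely choices, so probability 1/2; weight (2/7)·(1/2) = 1/7.
If it is in locker 4 (prior 2/7): the attendant has 3 equally likely choices, so probability 1/3; weight (2/7)·(1/3) = 2/21.
The weights sum to 1/3.
So P(the prize voucher in locker 3 | the attendant opened locker 2) = (1/7) / (1/3) = 3/7.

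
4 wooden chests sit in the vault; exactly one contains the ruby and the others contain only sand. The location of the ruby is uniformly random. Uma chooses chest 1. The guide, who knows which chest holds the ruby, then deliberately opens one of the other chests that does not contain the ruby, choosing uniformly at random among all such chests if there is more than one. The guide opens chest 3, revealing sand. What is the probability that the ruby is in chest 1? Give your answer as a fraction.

Apply Bayes' rule, conditioning on where the ruby actually is.
If it is in chest 1 (prior 1/4): the guide has 3 equally likely choices, so probability 1/3; weight (1/4)·(1/3) = 1/12.
If it is in either of chests 2 and 4 (prior 1/4 each): the guide has 2 equally likely choices, so probability 1/2; weight (1/4)·(1/2) = 1/8 each.
If it is in chest 3 (prior 1/4): the guide opened chest 3, so this case is ruled out; weight (1/4)·0 = 0.
The weights sum to 1/3.
So P(the ruby in chest 1 | the guide opened chest 3) = (1/12) / (1/3) = 1/4.

1/4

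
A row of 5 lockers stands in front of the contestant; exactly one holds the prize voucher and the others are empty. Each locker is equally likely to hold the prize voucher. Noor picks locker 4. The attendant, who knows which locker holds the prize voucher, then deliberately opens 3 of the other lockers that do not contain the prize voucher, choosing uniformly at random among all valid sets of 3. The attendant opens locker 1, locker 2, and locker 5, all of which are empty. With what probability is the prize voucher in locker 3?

4/5

Apply Bayes' rule, conditioning on where the prize voucher actually is.
If it is in any of lockers 1, 2, and 5 (prior 1/5 each): that locker was opened and seen not to hold the prize — ruled out; weight (1/5)·0 = 0 each.
If it is in locker 3 (prior 1/5): the attendant has no choice, probability 1; weight (1/5)·1 = 1/5.
If it is in locker 4 (prior 1/5): the attendant has 4 equally likely choices, so probability 1/4; weight (1/5)·(1/4) = 1/20.
The weights sum to 1/4.
So P(the prize voucher in locker 3 | the attendant opened locker 1, locker 2, and locker 5) = (1/5) / (1/4) = 4/5.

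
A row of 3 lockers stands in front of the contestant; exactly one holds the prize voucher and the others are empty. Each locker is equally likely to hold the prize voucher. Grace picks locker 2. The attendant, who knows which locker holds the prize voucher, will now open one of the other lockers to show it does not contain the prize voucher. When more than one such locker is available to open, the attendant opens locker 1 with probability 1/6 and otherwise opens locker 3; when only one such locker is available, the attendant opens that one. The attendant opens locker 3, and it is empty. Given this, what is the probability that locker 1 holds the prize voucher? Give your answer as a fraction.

Condition on the true location of the prize voucher.
If it is in locker 1 (prior 1/3): only locker 3 is available, probability 1; weight (1/3)·1 = 1/3.
If it is in locker 2 (prior 1/3): locker 1 is available but not opened, probability 5/6; weight (1/3)·(5/6) = 5/18.
If it is in locker 3 (prior 1/3): the attendant opened locker 3, so this case is ruled out; weight (1/3)·0 = 0.
The weights sum to 11/18.
So P(the prize voucher in locker 1 | the attendant opened locker 3) = (1/3) / (11/18) = 6/11.

6/11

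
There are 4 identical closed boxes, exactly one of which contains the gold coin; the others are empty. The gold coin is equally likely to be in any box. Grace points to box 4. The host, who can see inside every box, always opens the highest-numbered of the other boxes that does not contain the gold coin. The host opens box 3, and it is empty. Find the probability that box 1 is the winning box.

1/3

Apply Bayes' rule, conditioning on where the gold coin actually is.
If it is in any of boxes 1, 2, and 4 (prior 1/4 each): box 3 is the highest-numbered option available, probability 1; weight (1/4)·1 = 1/4 each.
If it is in box 3 (prior 1/4): the host opened box 3, so this case is ruled out; weight (1/4)·0 = 0.
The weights sum to 3/4.
So P(the gold coin in box 1 | the host opened box 3) = (1/4) / (3/4) = 1/3.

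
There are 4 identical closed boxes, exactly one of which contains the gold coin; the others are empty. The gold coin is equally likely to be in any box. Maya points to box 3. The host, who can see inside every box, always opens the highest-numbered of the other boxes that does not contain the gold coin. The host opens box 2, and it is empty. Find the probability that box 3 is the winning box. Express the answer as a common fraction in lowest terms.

0

Condition on the true location of the gold coin.
If it is in either of boxes 1 and 3 (prior 1/4 each): the host would have opened box 4 instead, probability 0; weight (1/4)·0 = 0 each.
If it is in box 2 (prior 1/4): the host opened box 2, so this case is ruled out; weight (1/4)·0 = 0.
If it is in box 4 (prior 1/4): box 2 is the highest-numbered option available, probability 1; weight (1/4)·1 = 1/4.
The weights sum to 1/4.
So P(the gold coin in box 3 | the host opened box 2) = 0 / (1/4) = 0.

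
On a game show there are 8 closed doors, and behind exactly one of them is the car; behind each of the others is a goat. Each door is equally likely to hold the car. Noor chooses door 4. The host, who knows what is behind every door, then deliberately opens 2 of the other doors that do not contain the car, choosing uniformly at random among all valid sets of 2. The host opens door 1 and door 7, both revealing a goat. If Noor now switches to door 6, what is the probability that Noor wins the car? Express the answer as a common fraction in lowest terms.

Apply Bayes' rule, conditioning on where the car actually is.
If it is behind either of doors 1 and 7 (prior 1/8 each): that door was opened and seen not to hold the prize — ruled out; weight (1/8)·0 = 0 each.
If it is behind any of doors 2, 3, 5, 6, and 8 (prior 1/8 each): the host has 15 equally likely choices, so probability 1/15; weight (1/8)·(1/15) = 1/120 each.
If it is behind door 4 (prior 1/8): the host has 21 equally likely choices, so probability 1/21; weight (1/8)·(1/21) = 1/168.
The weights sum to 1/21.
So P(the car behind door 6 | the host opened door 1 and door 7) = (1/120) / (1/21) = 7/40.

7/40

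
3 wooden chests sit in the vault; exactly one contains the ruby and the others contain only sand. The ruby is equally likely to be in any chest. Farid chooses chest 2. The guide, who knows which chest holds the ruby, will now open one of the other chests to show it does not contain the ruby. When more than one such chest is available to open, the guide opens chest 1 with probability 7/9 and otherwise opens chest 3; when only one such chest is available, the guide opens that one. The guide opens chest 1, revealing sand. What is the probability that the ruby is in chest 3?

9/16

Condition on the true location of the ruby.
If it is in chest 1 (prior 1/3): the guide opened chest 1, so this case is ruled out; weight (1/3)·0 = 0.
If it is in chest 2 (prior 1/3): chest 1 is available, opened with probability 7/9; weight (1/3)·(7/9) = 7/27.
If it is in chest 3 (prior 1/3): only chest 1 is available, probability 1; weight (1/3)·1 = 1/3.
The weights sum to 16/27.
So P(the ruby in chest 3 | the guide opened chest 1) = (1/3) / (16/27) = 9/16.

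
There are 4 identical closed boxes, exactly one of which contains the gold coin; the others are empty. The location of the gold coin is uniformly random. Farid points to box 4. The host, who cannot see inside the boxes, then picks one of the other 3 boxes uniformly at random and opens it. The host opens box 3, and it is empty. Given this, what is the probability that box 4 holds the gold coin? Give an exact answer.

1/3

Consider each possible location of the gold coin in turn.
If it is in any of boxes 1, 2, and 4 (prior 1/4 each): the host picks box 3 with probability 1/3 regardless, and it is not the prize; weight (1/4)·(1/3) = 1/12 each.
If it is in box 3 (prior 1/4): the host opened box 3, so this case is ruled out; weight (1/4)·0 = 0.
The weights sum to 1/4.
So P(the gold coin in box 4 | the host opened box 3) = (1/12) / (1/4) = 1/3.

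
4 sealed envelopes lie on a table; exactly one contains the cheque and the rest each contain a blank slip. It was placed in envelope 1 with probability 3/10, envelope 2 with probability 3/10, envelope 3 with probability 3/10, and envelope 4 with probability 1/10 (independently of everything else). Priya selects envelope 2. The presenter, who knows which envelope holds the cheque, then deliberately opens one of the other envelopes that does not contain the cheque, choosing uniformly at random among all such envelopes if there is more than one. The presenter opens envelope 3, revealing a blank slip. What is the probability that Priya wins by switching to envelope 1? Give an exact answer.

Condition on the true location of the cheque.
If it is in envelope 1 (prior 3/10): the presenter has 2 equally likely choices, so probability 1/2; weight (3/10)·(1/2) = 3/20.
If it is in envelope 2 (prior 3/10): the presenter has 3 equally likely choices, so probability 1/3; weight (3/10)·(1/3) = 1/10.
If it is in envelope 3 (prior 3/10): the presenter opened envelope 3, so this case is ruled out; weight (3/10)·0 = 0.
If it is in envelope 4 (prior 1/10): the presenter has 2 equally likely choices, so probability 1/2; weight (1/10)·(1/2) = 1/20.
The weights sum to 3/10.
So P(the cheque in envelope 1 | the presenter opened envelope 3) = (3/20) / (3/10) = 1/2.

1/2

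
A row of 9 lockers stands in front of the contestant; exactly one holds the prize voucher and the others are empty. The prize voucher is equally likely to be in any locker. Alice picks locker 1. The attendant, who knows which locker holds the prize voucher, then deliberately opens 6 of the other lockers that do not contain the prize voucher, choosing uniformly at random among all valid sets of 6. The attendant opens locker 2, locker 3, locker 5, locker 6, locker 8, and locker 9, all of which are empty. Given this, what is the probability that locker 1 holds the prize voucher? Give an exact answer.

Condition on the true location of the prize voucher.
If it is in locker 1 (prior 1/9): the attendant has 28 equally likely choices, so probability 1/28; weight (1/9)·(1/28) = 1/252.
If it is in any of lockers 2, 3, 5, 6, 8, and 9 (prior 1/9 each): that locker was opened and seen not to hold the prize — ruled out; weight (1/9)·0 = 0 each.
If it is in either of lockers 4 and 7 (prior 1/9 each): the attendant has 7 equally likely choices, so probability 1/7; weight (1/9)·(1/7) = 1/63 each.
The weights sum to 1/28.
So P(the prize voucher in locker 1 | the attendant opened locker 2, locker 3, locker 5, locker 6, locker 8, and locker 9) = (1/252) / (1/28) = 1/9.

1/9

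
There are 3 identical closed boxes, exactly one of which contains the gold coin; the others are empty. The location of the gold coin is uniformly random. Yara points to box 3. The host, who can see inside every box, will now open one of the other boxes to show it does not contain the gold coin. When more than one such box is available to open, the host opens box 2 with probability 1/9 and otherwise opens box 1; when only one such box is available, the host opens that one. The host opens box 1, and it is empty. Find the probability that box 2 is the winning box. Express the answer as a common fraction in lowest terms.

9/17

Apply Bayes' rule, conditioning on where the gold coin actually is.
If it is in box 1 (prior 1/3): the host opened box 1, so this case is ruled out; weight (1/3)·0 = 0.
If it is in box 2 (prior 1/3): only box 1 is available, probability 1; weight (1/3)·1 = 1/3.
If it is in box 3 (prior 1/3): box 2 is available but not opened, probability 8/9; weight (1/3)·(8/9) = 8/27.
The weights sum to 17/27.
So P(the gold coin in box 2 | the host opened box 1) = (1/3) / (17/27) = 9/17.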